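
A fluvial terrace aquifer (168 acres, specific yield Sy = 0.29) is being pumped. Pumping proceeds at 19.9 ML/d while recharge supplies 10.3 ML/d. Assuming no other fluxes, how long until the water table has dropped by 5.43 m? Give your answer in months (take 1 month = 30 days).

A = 168 acres = 6.799 × 10^5 m²
ΔV = Sy × A × Δh = 0.29 × 6.799 × 10^5 × 5.43 = 1.071 × 10^6 m³
Net withdrawal = 19.9 − 10.3 = 9.6 ML/d = 9600 m³/d
t = ΔV / Q = 1.071 × 10^6 m³ / 9600 m³/d = 111.5 d
t = 111.5 d ≈ 3.717 months

t ≈ 3.72 months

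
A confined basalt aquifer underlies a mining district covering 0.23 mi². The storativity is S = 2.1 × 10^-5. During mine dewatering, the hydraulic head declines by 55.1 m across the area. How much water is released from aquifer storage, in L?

ΔV ≈ 6.89 × 10^5 L

A = 0.23 mi² = 5.957 × 10^5 m²
ΔV = S × A × Δh = 2.1 × 10^-5 × 5.957 × 10^5 m² × 55.1 m = 689.3 m³
ΔV = 689.3 m³ = 6.893 × 10^5 L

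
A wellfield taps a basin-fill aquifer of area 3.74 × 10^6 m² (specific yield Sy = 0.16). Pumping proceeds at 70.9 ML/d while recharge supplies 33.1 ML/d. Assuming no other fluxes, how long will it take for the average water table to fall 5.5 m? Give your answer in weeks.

ΔV = Sy × A × Δh = 0.16 × 3.74 × 10^6 × 5.5 = 3.291 × 10^6 m³
Net withdrawal = 70.9 − 33.1 = 37.8 ML/d = 37800 m³/d
t = ΔV / Q = 3.291 × 10^6 m³ / 37800 m³/d = 87.07 d
t = 87.07 d ≈ 12.44 weeks

t ≈ 12.4 weeks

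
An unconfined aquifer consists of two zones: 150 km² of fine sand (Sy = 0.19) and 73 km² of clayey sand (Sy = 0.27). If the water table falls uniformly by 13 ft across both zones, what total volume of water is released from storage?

ΔV ≈ 1.91 × 10^8 m³

A₁ = 150 km² = 1.5 × 10^8 m²; A₂ = 73 km² = 7.3 × 10^7 m²
Δh = 13 ft = 3.962 m
ΔV₁ = 0.19 × 1.5 × 10^8 × 3.962 = 1.129 × 10^8 m³
ΔV₂ = 0.27 × 7.3 × 10^7 × 3.962 = 7.81 × 10^7 m³
ΔV = ΔV₁ + ΔV₂ = 1.91 × 10^8 m³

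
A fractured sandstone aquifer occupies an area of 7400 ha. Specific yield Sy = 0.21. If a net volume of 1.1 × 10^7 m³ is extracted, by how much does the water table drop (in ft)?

Δh ≈ 2.32 ft

A = 7400 ha = 7.4 × 10^7 m²
Δh = ΔV / (Sy × A) = 1.1 × 10^7 m³ / (0.21 × 7.4 × 10^7 m²) = 0.7079 m
Δh = 0.7079 m = 2.322 ft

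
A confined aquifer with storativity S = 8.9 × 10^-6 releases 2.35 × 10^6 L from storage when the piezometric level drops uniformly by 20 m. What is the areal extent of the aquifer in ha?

A ≈ 1320 ha

ΔV = 2.35 × 10^6 L = 2350 m³
A = ΔV / (S × Δh) = 2350 / (8.9 × 10^-6 × 20) = 1.32 × 10^7 m²
A = 1.32 × 10^7 m² = 1320 ha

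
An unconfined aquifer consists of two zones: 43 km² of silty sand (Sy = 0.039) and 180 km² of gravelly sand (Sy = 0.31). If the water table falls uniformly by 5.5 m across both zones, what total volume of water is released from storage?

A₁ = 43 km² = 4.3 × 10^7 m²; A₂ = 180 km² = 1.8 × 10^8 m²
ΔV₁ = 0.039 × 4.3 × 10^7 × 5.5 = 9.223 × 10^6 m³
ΔV₂ = 0.31 × 1.8 × 10^8 × 5.5 = 3.069 × 10^8 m³
ΔV = ΔV₁ + ΔV₂ = 3.161 × 10^8 m³

ΔV ≈ 3.16 × 10^8 m³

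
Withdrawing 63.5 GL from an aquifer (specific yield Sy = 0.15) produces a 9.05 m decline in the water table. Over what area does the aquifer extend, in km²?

A ≈ 46.8 km²

ΔV = 63.5 GL = 6.35 × 10^7 m³
A = ΔV / (Sy × Δh) = 6.35 × 10^7 / (0.15 × 9.05) = 4.678 × 10^7 m²
A = 4.678 × 10^7 m² = 46.78 km²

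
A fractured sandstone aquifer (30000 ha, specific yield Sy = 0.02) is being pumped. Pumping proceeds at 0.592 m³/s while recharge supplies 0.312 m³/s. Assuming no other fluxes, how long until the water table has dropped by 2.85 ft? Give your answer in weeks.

t ≈ 30.8 weeks

A = 30000 ha = 3 × 10^8 m²
Δh = 2.85 ft = 0.8687 m
ΔV = Sy × A × Δh = 0.02 × 3 × 10^8 × 0.8687 = 5.212 × 10^6 m³
Net withdrawal = 0.592 − 0.312 = 0.28 m³/s = 24190 m³/d
t = ΔV / Q = 5.212 × 10^6 m³ / 24190 m³/d = 215.4 d
t = 215.4 d ≈ 30.78 weeks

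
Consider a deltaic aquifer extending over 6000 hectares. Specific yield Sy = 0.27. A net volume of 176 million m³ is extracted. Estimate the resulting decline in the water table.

Δh ≈ 10.9 m

A = 6000 hectares = 6 × 10^7 m²
ΔV = 176 million m³ = 1.76 × 10^8 m³
Δh = ΔV / (Sy × A) = 1.76 × 10^8 m³ / (0.27 × 6 × 10^7 m²) = 10.86 m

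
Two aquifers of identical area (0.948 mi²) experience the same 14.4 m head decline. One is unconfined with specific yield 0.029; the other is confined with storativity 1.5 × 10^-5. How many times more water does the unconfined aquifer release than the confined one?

A = 0.948 mi² = 2.455 × 10^6 m²
Unconfined: ΔV_u = Sy × A × Δh = 0.029 × 2.455 × 10^6 × 14.4 = 1.025 × 10^6 m³
Confined: ΔV_c = S × A × Δh = 1.5 × 10^-5 × 2.455 × 10^6 × 14.4 = 530.3 m³
Ratio = ΔV_u / ΔV_c = Sy / S = 0.029 / 1.5 × 10^-5 = 1933

ΔV_u / ΔV_c ≈ 1930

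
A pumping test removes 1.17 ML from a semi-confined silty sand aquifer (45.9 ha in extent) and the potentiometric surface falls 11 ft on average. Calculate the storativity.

S ≈ 7.6 × 10^-4

A = 45.9 ha = 4.59 × 10^5 m²
Δh = 11 ft = 3.353 m
ΔV = 1.17 ML = 1170 m³
S = ΔV / (A × Δh) = 1170 m³ / (4.59 × 10^5 m² × 3.353 m) = 7.603 × 10^-4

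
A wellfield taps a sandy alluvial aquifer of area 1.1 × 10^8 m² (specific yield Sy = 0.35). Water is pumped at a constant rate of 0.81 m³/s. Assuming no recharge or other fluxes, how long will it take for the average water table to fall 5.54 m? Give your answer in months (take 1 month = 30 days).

ΔV = Sy × A × Δh = 0.35 × 1.1 × 10^8 × 5.54 = 2.133 × 10^8 m³
Q = 0.81 m³/s = 69980 m³/d
t = ΔV / Q = 2.133 × 10^8 m³ / 69980 m³/d = 3048 d
t = 3048 d ≈ 101.6 months

t ≈ 102 months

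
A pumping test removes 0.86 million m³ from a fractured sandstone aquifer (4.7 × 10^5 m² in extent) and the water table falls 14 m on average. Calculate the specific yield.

ΔV = 0.86 million m³ = 8.6 × 10^5 m³
Sy = ΔV / (A × Δh) = 8.6 × 10^5 m³ / (4.7 × 10^5 m² × 14 m) = 0.1307

Sy ≈ 0.13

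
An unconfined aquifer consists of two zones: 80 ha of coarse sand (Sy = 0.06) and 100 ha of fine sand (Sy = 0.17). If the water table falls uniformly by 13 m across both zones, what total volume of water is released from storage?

A₁ = 80 ha = 8 × 10^5 m²; A₂ = 100 ha = 1 × 10^6 m²
ΔV₁ = 0.06 × 8 × 10^5 × 13 = 6.24 × 10^5 m³
ΔV₂ = 0.17 × 1 × 10^6 × 13 = 2.21 × 10^6 m³
ΔV = ΔV₁ + ΔV₂ = 2.834 × 10^6 m³

ΔV ≈ 2.83 × 10^6 m³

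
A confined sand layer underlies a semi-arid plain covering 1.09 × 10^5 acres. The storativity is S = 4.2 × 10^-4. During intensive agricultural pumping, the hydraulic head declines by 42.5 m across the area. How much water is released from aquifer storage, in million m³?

A = 1.09 × 10^5 acres = 4.411 × 10^8 m²
ΔV = S × A × Δh = 4.2 × 10^-4 × 4.411 × 10^8 m² × 42.5 m = 7.874 × 10^6 m³
ΔV = 7.874 × 10^6 m³ = 7.874 million m³

ΔV ≈ 7.87 million m³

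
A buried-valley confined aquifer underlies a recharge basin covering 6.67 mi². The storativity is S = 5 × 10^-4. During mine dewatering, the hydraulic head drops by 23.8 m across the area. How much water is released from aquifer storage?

ΔV ≈ 2.06 × 10^5 m³

A = 6.67 mi² = 1.728 × 10^7 m²
ΔV = S × A × Δh = 5 × 10^-4 × 1.728 × 10^7 m² × 23.8 m = 2.056 × 10^5 m³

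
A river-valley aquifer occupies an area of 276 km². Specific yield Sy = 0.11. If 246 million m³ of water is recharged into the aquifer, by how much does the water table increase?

Δh ≈ 8.1 m

A = 276 km² = 2.76 × 10^8 m²
ΔV = 246 million m³ = 2.46 × 10^8 m³
Δh = ΔV / (Sy × A) = 2.46 × 10^8 m³ / (0.11 × 2.76 × 10^8 m²) = 8.103 m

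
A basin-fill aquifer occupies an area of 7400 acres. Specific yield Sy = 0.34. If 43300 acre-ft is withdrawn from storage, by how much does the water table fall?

A = 7400 acres = 2.995 × 10^7 m²
ΔV = 43300 acre-ft = 5.341 × 10^7 m³
Δh = ΔV / (Sy × A) = 5.341 × 10^7 m³ / (0.34 × 2.995 × 10^7 m²) = 5.246 m

Δh ≈ 5.25 m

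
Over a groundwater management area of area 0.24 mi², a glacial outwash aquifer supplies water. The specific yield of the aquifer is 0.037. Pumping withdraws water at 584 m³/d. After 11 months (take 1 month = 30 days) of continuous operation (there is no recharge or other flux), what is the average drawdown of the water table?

A = 0.24 mi² = 6.216 × 10^5 m²
t = 11 months = 330 d
ΔV = Q × t = 584 m³/d × 330 d = 1.927 × 10^5 m³
Δh = ΔV / (Sy × A) = 1.927 × 10^5 / (0.037 × 6.216 × 10^5) = 8.379 m

Δh ≈ 8.38 m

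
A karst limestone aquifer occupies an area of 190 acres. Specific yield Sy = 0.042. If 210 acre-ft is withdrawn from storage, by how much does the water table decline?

A = 190 acres = 7.689 × 10^5 m²
ΔV = 210 acre-ft = 2.59 × 10^5 m³
Δh = ΔV / (Sy × A) = 2.59 × 10^5 m³ / (0.042 × 7.689 × 10^5 m²) = 8.021 m

Δh ≈ 8.02 m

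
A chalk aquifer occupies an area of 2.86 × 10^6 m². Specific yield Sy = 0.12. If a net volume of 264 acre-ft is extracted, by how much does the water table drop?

ΔV = 264 acre-ft = 3.256 × 10^5 m³
Δh = ΔV / (Sy × A) = 3.256 × 10^5 m³ / (0.12 × 2.86 × 10^6 m²) = 0.9488 m

Δh ≈ 0.949 m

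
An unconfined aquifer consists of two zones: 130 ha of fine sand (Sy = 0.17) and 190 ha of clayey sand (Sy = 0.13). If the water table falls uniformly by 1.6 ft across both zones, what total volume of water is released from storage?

ΔV ≈ 2.28 × 10^5 m³

A₁ = 130 ha = 1.3 × 10^6 m²; A₂ = 190 ha = 1.9 × 10^6 m²
Δh = 1.6 ft = 0.4877 m
ΔV₁ = 0.17 × 1.3 × 10^6 × 0.4877 = 1.078 × 10^5 m³
ΔV₂ = 0.13 × 1.9 × 10^6 × 0.4877 = 1.205 × 10^5 m³
ΔV = ΔV₁ + ΔV₂ = 2.282 × 10^5 m³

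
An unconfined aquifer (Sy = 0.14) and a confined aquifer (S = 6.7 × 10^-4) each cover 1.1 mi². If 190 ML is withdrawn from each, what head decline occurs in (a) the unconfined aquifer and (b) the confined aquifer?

A = 1.1 mi² = 2.849 × 10^6 m²
ΔV = 190 ML = 1.9 × 10^5 m³
Unconfined: Δh_u = ΔV/(Sy·A) = 1.9 × 10^5/(0.14 × 2.849 × 10^6) = 0.4764 m
Confined: Δh_c = ΔV/(S·A) = 1.9 × 10^5/(6.7 × 10^-4 × 2.849 × 10^6) = 99.54 m

Δh_u ≈ 0.476 m; Δh_c ≈ 99.5 m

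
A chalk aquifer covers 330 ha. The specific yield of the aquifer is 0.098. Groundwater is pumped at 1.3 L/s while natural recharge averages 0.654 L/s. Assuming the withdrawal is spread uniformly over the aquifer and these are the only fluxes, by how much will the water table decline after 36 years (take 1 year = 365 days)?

A = 330 ha = 3.3 × 10^6 m²
Net abstraction = 1.3 − 0.654 = 0.646 L/s
Q_net = 0.646 L/s = 55.81 m³/d
t = 36 years = 13140 d
ΔV = Q × t = 55.81 m³/d × 13140 d = 7.334 × 10^5 m³
Δh = ΔV / (Sy × A) = 7.334 × 10^5 / (0.098 × 3.3 × 10^6) = 2.268 m

Δh ≈ 2.27 m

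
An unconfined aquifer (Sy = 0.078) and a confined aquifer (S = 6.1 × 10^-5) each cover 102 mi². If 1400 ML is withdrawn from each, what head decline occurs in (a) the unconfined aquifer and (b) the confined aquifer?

A = 102 mi² = 2.642 × 10^8 m²
ΔV = 1400 ML = 1.4 × 10^6 m³
Unconfined: Δh_u = ΔV/(Sy·A) = 1.4 × 10^6/(0.078 × 2.642 × 10^8) = 0.06794 m
Confined: Δh_c = ΔV/(S·A) = 1.4 × 10^6/(6.1 × 10^-5 × 2.642 × 10^8) = 86.88 m

Δh_u ≈ 0.0679 m; Δh_c ≈ 86.9 m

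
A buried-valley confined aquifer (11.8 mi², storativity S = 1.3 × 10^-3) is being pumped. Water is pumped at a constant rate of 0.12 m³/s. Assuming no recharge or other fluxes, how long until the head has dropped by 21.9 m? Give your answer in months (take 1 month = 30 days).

A = 11.8 mi² = 3.056 × 10^7 m²
ΔV = S × A × Δh = 0.0013 × 3.056 × 10^7 × 21.9 = 8.701 × 10^5 m³
Q = 0.12 m³/s = 10370 m³/d
t = ΔV / Q = 8.701 × 10^5 m³ / 10370 m³/d = 83.92 d
t = 83.92 d ≈ 2.797 months

t ≈ 2.8 months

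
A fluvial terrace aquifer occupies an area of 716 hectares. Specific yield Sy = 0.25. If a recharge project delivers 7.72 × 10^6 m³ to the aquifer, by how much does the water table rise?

Δh ≈ 4.31 m

A = 716 hectares = 7.16 × 10^6 m²
Δh = ΔV / (Sy × A) = 7.72 × 10^6 m³ / (0.25 × 7.16 × 10^6 m²) = 4.313 m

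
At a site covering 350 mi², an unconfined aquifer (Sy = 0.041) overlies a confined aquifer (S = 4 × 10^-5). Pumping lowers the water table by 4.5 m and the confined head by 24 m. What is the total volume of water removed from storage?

ΔV ≈ 1.68 × 10^8 m³

A = 350 mi² = 9.065 × 10^8 m²
Unconfined: ΔV_u = Sy × A × Δh_u = 0.041 × 9.065 × 10^8 × 4.5 = 1.672 × 10^8 m³
Confined: ΔV_c = S × A × Δh_c = 4 × 10^-5 × 9.065 × 10^8 × 24 = 8.702 × 10^5 m³
Total ΔV = 1.672 × 10^8 + 8.702 × 10^5 = 1.681 × 10^8 m³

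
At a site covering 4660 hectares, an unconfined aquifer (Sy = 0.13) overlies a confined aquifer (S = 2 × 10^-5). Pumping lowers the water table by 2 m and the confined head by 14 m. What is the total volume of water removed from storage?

A = 4660 hectares = 4.66 × 10^7 m²
Unconfined: ΔV_u = Sy × A × Δh_u = 0.13 × 4.66 × 10^7 × 2 = 1.212 × 10^7 m³
Confined: ΔV_c = S × A × Δh_c = 2 × 10^-5 × 4.66 × 10^7 × 14 = 13050 m³
Total ΔV = 1.212 × 10^7 + 13050 = 1.213 × 10^7 m³

ΔV ≈ 1.21 × 10^7 m³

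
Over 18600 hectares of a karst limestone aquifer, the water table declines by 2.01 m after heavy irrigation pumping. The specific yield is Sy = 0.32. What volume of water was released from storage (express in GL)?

ΔV ≈ 120 GL

A = 18600 hectares = 1.86 × 10^8 m²
ΔV = Sy × A × Δh = 0.32 × 1.86 × 10^8 m² × 2.01 m = 1.196 × 10^8 m³
ΔV = 1.196 × 10^8 m³ = 119.6 GL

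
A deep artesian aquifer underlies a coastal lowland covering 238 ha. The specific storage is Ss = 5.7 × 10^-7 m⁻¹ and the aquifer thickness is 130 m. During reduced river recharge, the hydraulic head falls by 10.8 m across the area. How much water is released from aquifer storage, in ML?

ΔV ≈ 1.9 ML

S = Ss × b = 5.7 × 10^-7 m⁻¹ × 130 m = 7.41 × 10^-5
A = 238 ha = 2.38 × 10^6 m²
ΔV = S × A × Δh = 7.41 × 10^-5 × 2.38 × 10^6 m² × 10.8 m = 1905 m³
ΔV = 1905 m³ = 1.905 ML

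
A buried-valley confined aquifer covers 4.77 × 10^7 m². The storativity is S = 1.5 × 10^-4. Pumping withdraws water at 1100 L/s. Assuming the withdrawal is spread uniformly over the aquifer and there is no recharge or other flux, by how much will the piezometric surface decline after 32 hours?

Δh ≈ 17.7 m

Q = 1100 L/s = 95040 m³/d
t = 32 hours = 1.333 d
ΔV = Q × t = 95040 m³/d × 1.333 d = 1.267 × 10^5 m³
Δh = ΔV / (S × A) = 1.267 × 10^5 / (1.5 × 10^-4 × 4.77 × 10^7) = 17.71 m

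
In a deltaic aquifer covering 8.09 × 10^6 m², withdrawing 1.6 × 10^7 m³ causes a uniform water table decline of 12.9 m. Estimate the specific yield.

Sy ≈ 0.15

Sy = ΔV / (A × Δh) = 1.6 × 10^7 m³ / (8.09 × 10^6 m² × 12.9 m) = 0.1533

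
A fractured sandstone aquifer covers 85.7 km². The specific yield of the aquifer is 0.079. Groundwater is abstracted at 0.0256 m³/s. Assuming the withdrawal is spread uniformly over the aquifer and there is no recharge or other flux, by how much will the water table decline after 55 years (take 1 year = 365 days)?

A = 85.7 km² = 8.57 × 10^7 m²
Q = 0.0256 m³/s = 2212 m³/d
t = 55 years = 20080 d
ΔV = Q × t = 2212 m³/d × 20080 d = 4.44 × 10^7 m³
Δh = ΔV / (Sy × A) = 4.44 × 10^7 / (0.079 × 8.57 × 10^7) = 6.558 m

Δh ≈ 6.56 m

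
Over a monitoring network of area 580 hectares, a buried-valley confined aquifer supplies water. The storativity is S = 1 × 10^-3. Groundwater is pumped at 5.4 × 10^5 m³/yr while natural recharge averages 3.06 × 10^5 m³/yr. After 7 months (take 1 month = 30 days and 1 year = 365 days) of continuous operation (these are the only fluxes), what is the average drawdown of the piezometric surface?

Δh ≈ 23.2 m

A = 580 hectares = 5.8 × 10^6 m²
Net abstraction = 5.4 × 10^5 − 3.06 × 10^5 = 2.34 × 10^5 m³/yr
Q_net = 2.34 × 10^5 m³/yr = 641.1 m³/d
t = 7 months = 210 d
ΔV = Q × t = 641.1 m³/d × 210 d = 1.346 × 10^5 m³
Δh = ΔV / (S × A) = 1.346 × 10^5 / (0.001 × 5.8 × 10^6) = 23.21 m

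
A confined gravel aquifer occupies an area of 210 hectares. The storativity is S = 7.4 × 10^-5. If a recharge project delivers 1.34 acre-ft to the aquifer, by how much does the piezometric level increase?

Δh ≈ 10.6 m

A = 210 hectares = 2.1 × 10^6 m²
ΔV = 1.34 acre-ft = 1653 m³
Δh = ΔV / (S × A) = 1653 m³ / (7.4 × 10^-5 × 2.1 × 10^6 m²) = 10.64 m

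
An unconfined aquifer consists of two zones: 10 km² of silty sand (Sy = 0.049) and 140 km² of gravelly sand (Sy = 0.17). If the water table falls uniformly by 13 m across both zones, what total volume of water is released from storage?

ΔV ≈ 3.16 × 10^8 m³

A₁ = 10 km² = 1 × 10^7 m²; A₂ = 140 km² = 1.4 × 10^8 m²
ΔV₁ = 0.049 × 1 × 10^7 × 13 = 6.37 × 10^6 m³
ΔV₂ = 0.17 × 1.4 × 10^8 × 13 = 3.094 × 10^8 m³
ΔV = ΔV₁ + ΔV₂ = 3.158 × 10^8 m³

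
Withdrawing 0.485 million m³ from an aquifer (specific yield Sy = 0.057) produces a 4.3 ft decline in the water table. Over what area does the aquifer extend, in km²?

A ≈ 6.49 km²

Δh = 4.3 ft = 1.311 m
ΔV = 0.485 million m³ = 4.85 × 10^5 m³
A = ΔV / (Sy × Δh) = 4.85 × 10^5 / (0.057 × 1.311) = 6.492 × 10^6 m²
A = 6.492 × 10^6 m² = 6.492 km²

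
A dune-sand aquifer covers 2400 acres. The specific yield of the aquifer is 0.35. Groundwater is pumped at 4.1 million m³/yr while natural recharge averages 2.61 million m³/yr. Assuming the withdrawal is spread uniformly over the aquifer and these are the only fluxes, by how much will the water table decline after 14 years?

Δh ≈ 6.14 m

A = 2400 acres = 9.712 × 10^6 m²
Net abstraction = 4.1 − 2.61 = 1.49 million m³/yr
Q_net = 1.49 million m³/yr = 4082 m³/d
t = 14 years = 5110 d
ΔV = Q × t = 4082 m³/d × 5110 d = 2.086 × 10^7 m³
Δh = ΔV / (Sy × A) = 2.086 × 10^7 / (0.35 × 9.712 × 10^6) = 6.136 m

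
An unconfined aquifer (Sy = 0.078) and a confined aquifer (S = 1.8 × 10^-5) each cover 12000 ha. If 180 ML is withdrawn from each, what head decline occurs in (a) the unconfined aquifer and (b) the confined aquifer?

A = 12000 ha = 1.2 × 10^8 m²
ΔV = 180 ML = 1.8 × 10^5 m³
Unconfined: Δh_u = ΔV/(Sy·A) = 1.8 × 10^5/(0.078 × 1.2 × 10^8) = 0.01923 m
Confined: Δh_c = ΔV/(S·A) = 1.8 × 10^5/(1.8 × 10^-5 × 1.2 × 10^8) = 83.33 m

Δh_u ≈ 0.0192 m; Δh_c ≈ 83.3 m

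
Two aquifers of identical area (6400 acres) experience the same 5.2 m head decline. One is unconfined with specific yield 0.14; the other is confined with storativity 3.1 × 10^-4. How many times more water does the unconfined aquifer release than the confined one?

ΔV_u / ΔV_c ≈ 452

A = 6400 acres = 2.59 × 10^7 m²
Unconfined: ΔV_u = Sy × A × Δh = 0.14 × 2.59 × 10^7 × 5.2 = 1.886 × 10^7 m³
Confined: ΔV_c = S × A × Δh = 3.1 × 10^-4 × 2.59 × 10^7 × 5.2 = 41750 m³
Ratio = ΔV_u / ΔV_c = Sy / S = 0.14 / 3.1 × 10^-4 = 451.6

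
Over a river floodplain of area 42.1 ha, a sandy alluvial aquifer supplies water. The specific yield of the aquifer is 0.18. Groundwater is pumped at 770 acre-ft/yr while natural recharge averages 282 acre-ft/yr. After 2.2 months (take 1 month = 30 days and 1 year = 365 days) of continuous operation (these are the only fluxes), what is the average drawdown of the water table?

Δh ≈ 1.44 m

A = 42.1 ha = 4.21 × 10^5 m²
Net abstraction = 770 − 282 = 488 acre-ft/yr
Q_net = 488 acre-ft/yr = 1649 m³/d
t = 2.2 months = 66 d
ΔV = Q × t = 1649 m³/d × 66 d = 1.088 × 10^5 m³
Δh = ΔV / (Sy × A) = 1.088 × 10^5 / (0.18 × 4.21 × 10^5) = 1.436 m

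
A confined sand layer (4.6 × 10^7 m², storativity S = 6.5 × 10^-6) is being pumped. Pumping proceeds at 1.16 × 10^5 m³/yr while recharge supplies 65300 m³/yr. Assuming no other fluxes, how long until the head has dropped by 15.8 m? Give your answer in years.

t ≈ 0.0932 years

ΔV = S × A × Δh = 6.5 × 10^-6 × 4.6 × 10^7 × 15.8 = 4724 m³
Net withdrawal = 1.16 × 10^5 − 65300 = 50700 m³/yr = 138.9 m³/d
t = ΔV / Q = 4724 m³ / 138.9 m³/d = 34.01 d
t = 34.01 d ≈ 0.09318 years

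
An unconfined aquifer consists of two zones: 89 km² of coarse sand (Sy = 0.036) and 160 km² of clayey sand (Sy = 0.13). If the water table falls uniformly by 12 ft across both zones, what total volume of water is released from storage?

ΔV ≈ 8.78 × 10^7 m³

A₁ = 89 km² = 8.9 × 10^7 m²; A₂ = 160 km² = 1.6 × 10^8 m²
Δh = 12 ft = 3.658 m
ΔV₁ = 0.036 × 8.9 × 10^7 × 3.658 = 1.172 × 10^7 m³
ΔV₂ = 0.13 × 1.6 × 10^8 × 3.658 = 7.608 × 10^7 m³
ΔV = ΔV₁ + ΔV₂ = 8.78 × 10^7 m³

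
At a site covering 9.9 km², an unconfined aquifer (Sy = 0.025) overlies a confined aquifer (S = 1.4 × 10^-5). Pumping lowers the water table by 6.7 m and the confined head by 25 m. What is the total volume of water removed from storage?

A = 9.9 km² = 9.9 × 10^6 m²
Unconfined: ΔV_u = Sy × A × Δh_u = 0.025 × 9.9 × 10^6 × 6.7 = 1.658 × 10^6 m³
Confined: ΔV_c = S × A × Δh_c = 1.4 × 10^-5 × 9.9 × 10^6 × 25 = 3465 m³
Total ΔV = 1.658 × 10^6 + 3465 = 1.662 × 10^6 m³

ΔV ≈ 1.66 × 10^6 m³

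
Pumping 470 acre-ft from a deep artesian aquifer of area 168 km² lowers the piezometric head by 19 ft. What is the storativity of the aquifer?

S ≈ 6 × 10^-4

A = 168 km² = 1.68 × 10^8 m²
Δh = 19 ft = 5.791 m
ΔV = 470 acre-ft = 5.797 × 10^5 m³
S = ΔV / (A × Δh) = 5.797 × 10^5 m³ / (1.68 × 10^8 m² × 5.791 m) = 5.959 × 10^-4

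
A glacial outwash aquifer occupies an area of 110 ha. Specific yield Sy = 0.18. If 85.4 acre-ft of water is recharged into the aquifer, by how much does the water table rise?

Δh ≈ 0.532 m

A = 110 ha = 1.1 × 10^6 m²
ΔV = 85.4 acre-ft = 1.053 × 10^5 m³
Δh = ΔV / (Sy × A) = 1.053 × 10^5 m³ / (0.18 × 1.1 × 10^6 m²) = 0.532 m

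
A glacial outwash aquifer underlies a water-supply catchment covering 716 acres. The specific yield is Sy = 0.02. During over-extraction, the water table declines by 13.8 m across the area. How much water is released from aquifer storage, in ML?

ΔV ≈ 800 ML

A = 716 acres = 2.898 × 10^6 m²
ΔV = Sy × A × Δh = 0.02 × 2.898 × 10^6 m² × 13.8 m = 7.997 × 10^5 m³
ΔV = 7.997 × 10^5 m³ = 799.7 ML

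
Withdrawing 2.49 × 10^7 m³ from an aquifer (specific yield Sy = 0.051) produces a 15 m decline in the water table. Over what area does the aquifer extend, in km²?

A = ΔV / (Sy × Δh) = 2.49 × 10^7 / (0.051 × 15) = 3.255 × 10^7 m²
A = 3.255 × 10^7 m² = 32.55 km²

A ≈ 32.5 km²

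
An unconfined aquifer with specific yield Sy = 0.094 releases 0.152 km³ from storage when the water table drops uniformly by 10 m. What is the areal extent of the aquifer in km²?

ΔV = 0.152 km³ = 1.52 × 10^8 m³
A = ΔV / (Sy × Δh) = 1.52 × 10^8 / (0.094 × 10) = 1.617 × 10^8 m²
A = 1.617 × 10^8 m² = 161.7 km²

A ≈ 162 km²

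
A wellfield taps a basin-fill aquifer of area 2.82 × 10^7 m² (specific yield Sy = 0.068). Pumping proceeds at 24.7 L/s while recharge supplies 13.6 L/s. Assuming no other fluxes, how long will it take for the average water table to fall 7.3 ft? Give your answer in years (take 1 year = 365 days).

t ≈ 12.2 years

Δh = 7.3 ft = 2.225 m
ΔV = Sy × A × Δh = 0.068 × 2.82 × 10^7 × 2.225 = 4.267 × 10^6 m³
Net withdrawal = 24.7 − 13.6 = 11.1 L/s = 959 m³/d
t = ΔV / Q = 4.267 × 10^6 m³ / 959 m³/d = 4449 d
t = 4449 d ≈ 12.19 years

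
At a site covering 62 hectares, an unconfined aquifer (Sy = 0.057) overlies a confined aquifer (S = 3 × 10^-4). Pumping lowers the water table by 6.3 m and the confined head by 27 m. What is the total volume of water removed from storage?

A = 62 hectares = 6.2 × 10^5 m²
Unconfined: ΔV_u = Sy × A × Δh_u = 0.057 × 6.2 × 10^5 × 6.3 = 2.226 × 10^5 m³
Confined: ΔV_c = S × A × Δh_c = 3 × 10^-4 × 6.2 × 10^5 × 27 = 5022 m³
Total ΔV = 2.226 × 10^5 + 5022 = 2.277 × 10^5 m³

ΔV ≈ 2.28 × 10^5 m³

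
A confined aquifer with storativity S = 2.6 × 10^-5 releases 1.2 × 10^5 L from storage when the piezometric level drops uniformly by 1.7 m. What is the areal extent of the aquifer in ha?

A ≈ 271 ha

ΔV = 1.2 × 10^5 L = 120 m³
A = ΔV / (S × Δh) = 120 / (2.6 × 10^-5 × 1.7) = 2.715 × 10^6 m²
A = 2.715 × 10^6 m² = 271.5 ha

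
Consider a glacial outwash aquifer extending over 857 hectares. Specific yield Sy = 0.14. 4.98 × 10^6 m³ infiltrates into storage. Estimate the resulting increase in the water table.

A = 857 hectares = 8.57 × 10^6 m²
Δh = ΔV / (Sy × A) = 4.98 × 10^6 m³ / (0.14 × 8.57 × 10^6 m²) = 4.151 m

Δh ≈ 4.15 m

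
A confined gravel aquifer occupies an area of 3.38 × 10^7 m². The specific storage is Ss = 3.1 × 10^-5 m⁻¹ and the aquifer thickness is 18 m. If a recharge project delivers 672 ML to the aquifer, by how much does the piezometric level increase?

Δh ≈ 35.6 m

S = Ss × b = 3.1 × 10^-5 m⁻¹ × 18 m = 5.58 × 10^-4
ΔV = 672 ML = 6.72 × 10^5 m³
Δh = ΔV / (S × A) = 6.72 × 10^5 m³ / (5.58 × 10^-4 × 3.38 × 10^7 m²) = 35.63 m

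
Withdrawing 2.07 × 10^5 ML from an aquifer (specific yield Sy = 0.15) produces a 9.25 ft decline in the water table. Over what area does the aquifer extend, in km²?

Δh = 9.25 ft = 2.819 m
ΔV = 2.07 × 10^5 ML = 2.07 × 10^8 m³
A = ΔV / (Sy × Δh) = 2.07 × 10^8 / (0.15 × 2.819) = 4.895 × 10^8 m²
A = 4.895 × 10^8 m² = 489.5 km²

A ≈ 489 km²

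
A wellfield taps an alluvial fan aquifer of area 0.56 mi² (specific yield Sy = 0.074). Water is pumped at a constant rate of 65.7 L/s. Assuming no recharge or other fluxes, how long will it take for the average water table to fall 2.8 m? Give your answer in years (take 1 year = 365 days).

A = 0.56 mi² = 1.45 × 10^6 m²
ΔV = Sy × A × Δh = 0.074 × 1.45 × 10^6 × 2.8 = 3.005 × 10^5 m³
Q = 65.7 L/s = 5676 m³/d
t = ΔV / Q = 3.005 × 10^5 m³ / 5676 m³/d = 52.94 d
t = 52.94 d ≈ 0.145 years

t ≈ 0.145 years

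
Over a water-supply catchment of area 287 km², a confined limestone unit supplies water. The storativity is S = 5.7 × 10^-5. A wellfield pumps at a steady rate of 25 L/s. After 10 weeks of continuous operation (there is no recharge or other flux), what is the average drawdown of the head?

A = 287 km² = 2.87 × 10^8 m²
Q = 25 L/s = 2160 m³/d
t = 10 weeks = 70 d
ΔV = Q × t = 2160 m³/d × 70 d = 1.512 × 10^5 m³
Δh = ΔV / (S × A) = 1.512 × 10^5 / (5.7 × 10^-5 × 2.87 × 10^8) = 9.243 m

Δh ≈ 9.24 m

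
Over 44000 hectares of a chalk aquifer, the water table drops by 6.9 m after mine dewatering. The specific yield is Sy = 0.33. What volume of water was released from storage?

A = 44000 hectares = 4.4 × 10^8 m²
ΔV = Sy × A × Δh = 0.33 × 4.4 × 10^8 m² × 6.9 m = 1.002 × 10^9 m³

ΔV ≈ 1 × 10^9 m³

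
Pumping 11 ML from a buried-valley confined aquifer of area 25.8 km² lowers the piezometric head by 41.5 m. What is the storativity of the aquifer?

S ≈ 1 × 10^-5

A = 25.8 km² = 2.58 × 10^7 m²
ΔV = 11 ML = 11000 m³
S = ΔV / (A × Δh) = 11000 m³ / (2.58 × 10^7 m² × 41.5 m) = 1.027 × 10^-5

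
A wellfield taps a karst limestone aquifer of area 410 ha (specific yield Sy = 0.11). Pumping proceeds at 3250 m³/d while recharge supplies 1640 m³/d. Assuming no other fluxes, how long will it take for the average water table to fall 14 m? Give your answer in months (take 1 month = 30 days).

t ≈ 131 months

A = 410 ha = 4.1 × 10^6 m²
ΔV = Sy × A × Δh = 0.11 × 4.1 × 10^6 × 14 = 6.314 × 10^6 m³
Net withdrawal = 3250 − 1640 = 1610 m³/d
t = ΔV / Q = 6.314 × 10^6 m³ / 1610 m³/d = 3922 d
t = 3922 d ≈ 130.7 months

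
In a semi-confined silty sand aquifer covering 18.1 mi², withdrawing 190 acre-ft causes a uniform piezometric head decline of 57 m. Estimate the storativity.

A = 18.1 mi² = 4.688 × 10^7 m²
ΔV = 190 acre-ft = 2.344 × 10^5 m³
S = ΔV / (A × Δh) = 2.344 × 10^5 m³ / (4.688 × 10^7 m² × 57 m) = 8.771 × 10^-5

S ≈ 8.8 × 10^-5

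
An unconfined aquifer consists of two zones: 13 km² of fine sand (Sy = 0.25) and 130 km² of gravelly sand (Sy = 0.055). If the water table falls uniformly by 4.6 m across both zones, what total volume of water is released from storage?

A₁ = 13 km² = 1.3 × 10^7 m²; A₂ = 130 km² = 1.3 × 10^8 m²
ΔV₁ = 0.25 × 1.3 × 10^7 × 4.6 = 1.495 × 10^7 m³
ΔV₂ = 0.055 × 1.3 × 10^8 × 4.6 = 3.289 × 10^7 m³
ΔV = ΔV₁ + ΔV₂ = 4.784 × 10^7 m³

ΔV ≈ 4.78 × 10^7 m³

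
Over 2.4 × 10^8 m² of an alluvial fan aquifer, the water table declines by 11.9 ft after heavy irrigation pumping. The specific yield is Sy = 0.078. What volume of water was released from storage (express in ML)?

Δh = 11.9 ft = 3.627 m
ΔV = Sy × A × Δh = 0.078 × 2.4 × 10^8 m² × 3.627 m = 6.79 × 10^7 m³
ΔV = 6.79 × 10^7 m³ = 67900 ML

ΔV ≈ 67900 ML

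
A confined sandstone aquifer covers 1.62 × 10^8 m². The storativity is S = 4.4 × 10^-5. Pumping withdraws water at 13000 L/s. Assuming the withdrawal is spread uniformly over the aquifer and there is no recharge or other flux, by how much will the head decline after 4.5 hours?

Δh ≈ 29.5 m

Q = 13000 L/s = 1.123 × 10^6 m³/d
t = 4.5 hours = 0.1875 d
ΔV = Q × t = 1.123 × 10^6 m³/d × 0.1875 d = 2.106 × 10^5 m³
Δh = ΔV / (S × A) = 2.106 × 10^5 / (4.4 × 10^-5 × 1.62 × 10^8) = 29.55 m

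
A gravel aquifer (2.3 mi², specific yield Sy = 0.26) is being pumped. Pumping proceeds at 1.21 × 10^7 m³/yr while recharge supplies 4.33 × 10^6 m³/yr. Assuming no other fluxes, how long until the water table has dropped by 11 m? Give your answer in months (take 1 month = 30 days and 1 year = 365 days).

A = 2.3 mi² = 5.957 × 10^6 m²
ΔV = Sy × A × Δh = 0.26 × 5.957 × 10^6 × 11 = 1.704 × 10^7 m³
Net withdrawal = 1.21 × 10^7 − 4.33 × 10^6 = 7.77 × 10^6 m³/yr = 21290 m³/d
t = ΔV / Q = 1.704 × 10^7 m³ / 21290 m³/d = 800.3 d
t = 800.3 d ≈ 26.68 months

t ≈ 26.7 months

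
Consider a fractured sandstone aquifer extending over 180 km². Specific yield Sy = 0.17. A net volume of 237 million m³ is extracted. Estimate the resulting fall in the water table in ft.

Δh ≈ 25.4 ft

A = 180 km² = 1.8 × 10^8 m²
ΔV = 237 million m³ = 2.37 × 10^8 m³
Δh = ΔV / (Sy × A) = 2.37 × 10^8 m³ / (0.17 × 1.8 × 10^8 m²) = 7.745 m
Δh = 7.745 m = 25.41 ft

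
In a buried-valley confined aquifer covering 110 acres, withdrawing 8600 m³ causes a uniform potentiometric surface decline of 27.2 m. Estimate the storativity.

S ≈ 7.1 × 10^-4

A = 110 acres = 4.452 × 10^5 m²
S = ΔV / (A × Δh) = 8600 m³ / (4.452 × 10^5 m² × 27.2 m) = 7.103 × 10^-4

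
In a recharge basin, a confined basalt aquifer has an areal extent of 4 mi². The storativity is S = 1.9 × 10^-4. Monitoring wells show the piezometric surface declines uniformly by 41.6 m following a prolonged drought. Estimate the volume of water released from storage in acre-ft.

A = 4 mi² = 1.036 × 10^7 m²
ΔV = S × A × Δh = 1.9 × 10^-4 × 1.036 × 10^7 m² × 41.6 m = 81890 m³
ΔV = 81890 m³ = 66.39 acre-ft

ΔV ≈ 66.4 acre-ft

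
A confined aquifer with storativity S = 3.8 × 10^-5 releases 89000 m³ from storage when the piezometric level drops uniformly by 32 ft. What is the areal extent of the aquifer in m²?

Δh = 32 ft = 9.754 m
A = ΔV / (S × Δh) = 89000 / (3.8 × 10^-5 × 9.754) = 2.401 × 10^8 m²

A ≈ 2.4 × 10^8 m²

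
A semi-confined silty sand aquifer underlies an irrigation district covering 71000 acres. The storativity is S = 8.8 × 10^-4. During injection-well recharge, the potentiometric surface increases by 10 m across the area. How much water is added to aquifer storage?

ΔV ≈ 2.53 × 10^6 m³

A = 71000 acres = 2.873 × 10^8 m²
ΔV = S × A × Δh = 8.8 × 10^-4 × 2.873 × 10^8 m² × 10 m = 2.528 × 10^6 m³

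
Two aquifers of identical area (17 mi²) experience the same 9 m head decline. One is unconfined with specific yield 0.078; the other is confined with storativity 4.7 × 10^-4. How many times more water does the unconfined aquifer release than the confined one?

ΔV_u / ΔV_c ≈ 166

A = 17 mi² = 4.403 × 10^7 m²
Unconfined: ΔV_u = Sy × A × Δh = 0.078 × 4.403 × 10^7 × 9 = 3.091 × 10^7 m³
Confined: ΔV_c = S × A × Δh = 4.7 × 10^-4 × 4.403 × 10^7 × 9 = 1.862 × 10^5 m³
Ratio = ΔV_u / ΔV_c = Sy / S = 0.078 / 4.7 × 10^-4 = 166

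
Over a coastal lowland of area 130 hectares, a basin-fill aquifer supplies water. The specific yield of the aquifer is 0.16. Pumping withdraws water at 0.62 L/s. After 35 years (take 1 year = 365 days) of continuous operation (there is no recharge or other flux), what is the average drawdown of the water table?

Δh ≈ 3.29 m

A = 130 hectares = 1.3 × 10^6 m²
Q = 0.62 L/s = 53.57 m³/d
t = 35 years = 12780 d
ΔV = Q × t = 53.57 m³/d × 12780 d = 6.843 × 10^5 m³
Δh = ΔV / (Sy × A) = 6.843 × 10^5 / (0.16 × 1.3 × 10^6) = 3.29 m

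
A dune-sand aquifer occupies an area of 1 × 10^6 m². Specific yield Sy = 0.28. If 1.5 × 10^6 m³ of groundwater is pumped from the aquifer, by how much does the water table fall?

Δh = ΔV / (Sy × A) = 1.5 × 10^6 m³ / (0.28 × 1 × 10^6 m²) = 5.357 m

Δh ≈ 5.36 m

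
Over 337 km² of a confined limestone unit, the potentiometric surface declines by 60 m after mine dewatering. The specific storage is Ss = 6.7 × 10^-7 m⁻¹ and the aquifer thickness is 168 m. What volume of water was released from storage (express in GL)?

S = Ss × b = 6.7 × 10^-7 m⁻¹ × 168 m = 1.126 × 10^-4
A = 337 km² = 3.37 × 10^8 m²
ΔV = S × A × Δh = 1.126 × 10^-4 × 3.37 × 10^8 m² × 60 m = 2.276 × 10^6 m³
ΔV = 2.276 × 10^6 m³ = 2.276 GL

ΔV ≈ 2.28 GL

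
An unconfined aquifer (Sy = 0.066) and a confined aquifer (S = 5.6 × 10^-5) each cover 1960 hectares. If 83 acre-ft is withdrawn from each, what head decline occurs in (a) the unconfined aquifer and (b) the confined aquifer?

A = 1960 hectares = 1.96 × 10^7 m²
ΔV = 83 acre-ft = 1.024 × 10^5 m³
Unconfined: Δh_u = ΔV/(Sy·A) = 1.024 × 10^5/(0.066 × 1.96 × 10^7) = 0.07914 m
Confined: Δh_c = ΔV/(S·A) = 1.024 × 10^5/(5.6 × 10^-5 × 1.96 × 10^7) = 93.28 m

Δh_u ≈ 0.0791 m; Δh_c ≈ 93.3 m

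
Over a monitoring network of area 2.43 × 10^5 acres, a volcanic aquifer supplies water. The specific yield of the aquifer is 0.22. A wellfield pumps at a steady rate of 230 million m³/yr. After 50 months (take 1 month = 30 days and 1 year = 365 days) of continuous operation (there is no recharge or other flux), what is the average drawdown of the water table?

A = 2.43 × 10^5 acres = 9.834 × 10^8 m²
Q = 230 million m³/yr = 6.301 × 10^5 m³/d
t = 50 months = 1500 d
ΔV = Q × t = 6.301 × 10^5 m³/d × 1500 d = 9.452 × 10^8 m³
Δh = ΔV / (Sy × A) = 9.452 × 10^8 / (0.22 × 9.834 × 10^8) = 4.369 m

Δh ≈ 4.37 m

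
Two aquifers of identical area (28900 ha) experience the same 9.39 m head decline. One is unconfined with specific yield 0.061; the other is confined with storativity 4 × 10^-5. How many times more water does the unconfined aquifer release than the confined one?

A = 28900 ha = 2.89 × 10^8 m²
Unconfined: ΔV_u = Sy × A × Δh = 0.061 × 2.89 × 10^8 × 9.39 = 1.655 × 10^8 m³
Confined: ΔV_c = S × A × Δh = 4 × 10^-5 × 2.89 × 10^8 × 9.39 = 1.085 × 10^5 m³
Ratio = ΔV_u / ΔV_c = Sy / S = 0.061 / 4 × 10^-5 = 1525

ΔV_u / ΔV_c ≈ 1520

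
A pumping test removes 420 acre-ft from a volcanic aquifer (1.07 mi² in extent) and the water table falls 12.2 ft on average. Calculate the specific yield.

A = 1.07 mi² = 2.771 × 10^6 m²
Δh = 12.2 ft = 3.719 m
ΔV = 420 acre-ft = 5.181 × 10^5 m³
Sy = ΔV / (A × Δh) = 5.181 × 10^5 m³ / (2.771 × 10^6 m² × 3.719 m) = 0.05027

Sy ≈ 0.05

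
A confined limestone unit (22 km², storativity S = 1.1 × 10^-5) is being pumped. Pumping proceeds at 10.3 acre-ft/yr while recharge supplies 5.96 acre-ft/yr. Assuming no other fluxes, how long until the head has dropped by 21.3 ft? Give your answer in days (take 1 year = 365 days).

A = 22 km² = 2.2 × 10^7 m²
Δh = 21.3 ft = 6.492 m
ΔV = S × A × Δh = 1.1 × 10^-5 × 2.2 × 10^7 × 6.492 = 1571 m³
Net withdrawal = 10.3 − 5.96 = 4.34 acre-ft/yr = 14.67 m³/d
t = ΔV / Q = 1571 m³ / 14.67 m³/d = 107.1 d

t ≈ 107 days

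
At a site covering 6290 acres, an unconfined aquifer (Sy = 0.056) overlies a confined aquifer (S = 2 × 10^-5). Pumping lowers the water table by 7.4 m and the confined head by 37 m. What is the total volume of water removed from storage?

ΔV ≈ 1.06 × 10^7 m³

A = 6290 acres = 2.545 × 10^7 m²
Unconfined: ΔV_u = Sy × A × Δh_u = 0.056 × 2.545 × 10^7 × 7.4 = 1.055 × 10^7 m³
Confined: ΔV_c = S × A × Δh_c = 2 × 10^-5 × 2.545 × 10^7 × 37 = 18840 m³
Total ΔV = 1.055 × 10^7 + 18840 = 1.057 × 10^7 m³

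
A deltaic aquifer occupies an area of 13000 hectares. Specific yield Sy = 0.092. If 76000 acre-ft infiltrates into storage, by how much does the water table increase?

Δh ≈ 7.84 m

A = 13000 hectares = 1.3 × 10^8 m²
ΔV = 76000 acre-ft = 9.374 × 10^7 m³
Δh = ΔV / (Sy × A) = 9.374 × 10^7 m³ / (0.092 × 1.3 × 10^8 m²) = 7.838 m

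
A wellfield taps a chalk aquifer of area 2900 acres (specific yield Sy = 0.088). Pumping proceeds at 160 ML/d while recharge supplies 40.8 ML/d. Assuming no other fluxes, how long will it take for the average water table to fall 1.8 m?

A = 2900 acres = 1.174 × 10^7 m²
ΔV = Sy × A × Δh = 0.088 × 1.174 × 10^7 × 1.8 = 1.859 × 10^6 m³
Net withdrawal = 160 − 40.8 = 119.2 ML/d = 1.192 × 10^5 m³/d
t = ΔV / Q = 1.859 × 10^6 m³ / 1.192 × 10^5 m³/d = 15.6 d

t ≈ 15.6 days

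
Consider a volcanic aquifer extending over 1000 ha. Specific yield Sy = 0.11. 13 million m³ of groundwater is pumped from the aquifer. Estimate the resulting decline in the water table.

A = 1000 ha = 1 × 10^7 m²
ΔV = 13 million m³ = 1.3 × 10^7 m³
Δh = ΔV / (Sy × A) = 1.3 × 10^7 m³ / (0.11 × 1 × 10^7 m²) = 11.82 m

Δh ≈ 11.8 m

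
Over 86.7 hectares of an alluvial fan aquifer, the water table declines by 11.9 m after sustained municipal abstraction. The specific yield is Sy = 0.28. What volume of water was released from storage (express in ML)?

ΔV ≈ 2890 ML

A = 86.7 hectares = 8.67 × 10^5 m²
ΔV = Sy × A × Δh = 0.28 × 8.67 × 10^5 m² × 11.9 m = 2.889 × 10^6 m³
ΔV = 2.889 × 10^6 m³ = 2889 ML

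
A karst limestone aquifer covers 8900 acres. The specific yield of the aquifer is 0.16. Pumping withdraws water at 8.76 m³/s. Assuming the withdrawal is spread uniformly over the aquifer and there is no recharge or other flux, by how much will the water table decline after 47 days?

A = 8900 acres = 3.602 × 10^7 m²
Q = 8.76 m³/s = 7.569 × 10^5 m³/d
ΔV = Q × t = 7.569 × 10^5 m³/d × 47 d = 3.557 × 10^7 m³
Δh = ΔV / (Sy × A) = 3.557 × 10^7 / (0.16 × 3.602 × 10^7) = 6.173 m

Δh ≈ 6.17 m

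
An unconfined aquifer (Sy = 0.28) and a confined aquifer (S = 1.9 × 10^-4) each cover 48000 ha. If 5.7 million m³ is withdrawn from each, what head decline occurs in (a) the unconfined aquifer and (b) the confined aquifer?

Δh_u ≈ 0.0424 m; Δh_c ≈ 62.5 m

A = 48000 ha = 4.8 × 10^8 m²
ΔV = 5.7 million m³ = 5.7 × 10^6 m³
Unconfined: Δh_u = ΔV/(Sy·A) = 5.7 × 10^6/(0.28 × 4.8 × 10^8) = 0.04241 m
Confined: Δh_c = ΔV/(S·A) = 5.7 × 10^6/(1.9 × 10^-4 × 4.8 × 10^8) = 62.5 m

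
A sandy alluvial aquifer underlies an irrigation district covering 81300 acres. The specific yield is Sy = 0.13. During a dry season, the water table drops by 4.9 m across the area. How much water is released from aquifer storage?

ΔV ≈ 2.1 × 10^8 m³

A = 81300 acres = 3.29 × 10^8 m²
ΔV = Sy × A × Δh = 0.13 × 3.29 × 10^8 m² × 4.9 m = 2.096 × 10^8 m³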